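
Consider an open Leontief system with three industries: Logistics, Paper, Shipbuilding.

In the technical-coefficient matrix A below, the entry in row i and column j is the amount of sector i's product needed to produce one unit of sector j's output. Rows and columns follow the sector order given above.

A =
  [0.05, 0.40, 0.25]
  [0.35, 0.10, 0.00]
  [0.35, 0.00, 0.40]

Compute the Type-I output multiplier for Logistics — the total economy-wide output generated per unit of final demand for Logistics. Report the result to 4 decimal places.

I − A =
  [   0.95    -0.40    -0.25]
  [  -0.35     0.90     0.00]
  [  -0.35     0.00     0.60]
Cofactors of I−A, C_ij = (−1)^(i+j)·(minor ij) (rows/columns in the sector order above):
  C_11 = (0.90)(0.60) − (0.00)(0.00) = 0.5400
  C_12 = −[(-0.35)(0.60) − (0.00)(-0.35)] = 0.2100
  C_13 = (-0.35)(0.00) − (0.90)(-0.35) = 0.3150
  C_21 = −[(-0.40)(0.60) − (-0.25)(0.00)] = 0.2400
  C_22 = (0.95)(0.60) − (-0.25)(-0.35) = 0.4825
  C_23 = −[(0.95)(0.00) − (-0.40)(-0.35)] = 0.1400
  C_31 = (-0.40)(0.00) − (-0.25)(0.90) = 0.2250
  C_32 = −[(0.95)(0.00) − (-0.25)(-0.35)] = 0.0875
  C_33 = (0.95)(0.90) − (-0.40)(-0.35) = 0.7150
det(I−A) = Σ_j (I−A)_1j·C_1j = (0.95)(0.5400) + (-0.40)(0.2100) + (-0.25)(0.3150) = 0.35025
adj(I−A) = Cᵀ =
  [ 0.5400   0.2400   0.2250]
  [ 0.2100   0.4825   0.0875]
  [ 0.3150   0.1400   0.7150]
(I − A)⁻¹ = adj(I−A) / det(I−A) ≈
  [   1.54176     0.68522     0.64240]
  [   0.59957     1.37759     0.24982]
  [   0.89936     0.39971     2.04140]
The output multiplier for sector j is the column-j sum of the Leontief inverse (I − A)⁻¹ = adj(I−A) / det(I−A).
Column L of adj(I−A): (0.5400, 0.2100, 0.3150); det(I−A) = 0.35025.
m_L = (0.5400 + 0.2100 + 0.3150) / 0.35025 = 1.065 / 0.35025 ≈ 3.0407.

m_L = 3.0407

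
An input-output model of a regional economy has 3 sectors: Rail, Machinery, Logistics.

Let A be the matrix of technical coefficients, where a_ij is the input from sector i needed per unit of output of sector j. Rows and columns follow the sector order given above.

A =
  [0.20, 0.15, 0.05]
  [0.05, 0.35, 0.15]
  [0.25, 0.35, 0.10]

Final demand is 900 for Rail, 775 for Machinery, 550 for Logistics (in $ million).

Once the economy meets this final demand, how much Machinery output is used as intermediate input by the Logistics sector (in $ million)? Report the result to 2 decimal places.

I − A =
  [   0.80    -0.15    -0.05]
  [  -0.05     0.65    -0.15]
  [  -0.25    -0.35     0.90]
Cofactors of I−A, C_ij = (−1)^(i+j)·(minor ij) (rows/columns in the sector order above):
  C_11 = (0.65)(0.90) − (-0.15)(-0.35) = 0.5325
  C_12 = −[(-0.05)(0.90) − (-0.15)(-0.25)] = 0.0825
  C_13 = (-0.05)(-0.35) − (0.65)(-0.25) = 0.1800
  C_21 = −[(-0.15)(0.90) − (-0.05)(-0.35)] = 0.1525
  C_22 = (0.80)(0.90) − (-0.05)(-0.25) = 0.7075
  C_23 = −[(0.80)(-0.35) − (-0.15)(-0.25)] = 0.3175
  C_31 = (-0.15)(-0.15) − (-0.05)(0.65) = 0.0550
  C_32 = −[(0.80)(-0.15) − (-0.05)(-0.05)] = 0.1225
  C_33 = (0.80)(0.65) − (-0.15)(-0.05) = 0.5125
det(I−A) = Σ_j (I−A)_1j·C_1j = (0.80)(0.5325) + (-0.15)(0.0825) + (-0.05)(0.1800) = 0.404625
adj(I−A) = Cᵀ =
  [ 0.5325   0.1525   0.0550]
  [ 0.0825   0.7075   0.1225]
  [ 0.1800   0.3175   0.5125]
(I − A)⁻¹ = adj(I−A) / det(I−A) ≈
  [   1.3160     0.3769     0.1359]
  [   0.2039     1.7485     0.3027]
  [   0.4449     0.7847     1.2666]
First solve x = (I − A)⁻¹ d = adj(I−A)·d / det(I−A); in particular x_3 = (0.1800·900 + 0.3175·775 + 0.5125·550) / 0.404625 = 689.9375 / 0.404625 ≈ 1705.1282.
Intermediate flow from 2 to 3: z_23 = a_23 · x_3 = 0.15 × 689.9375 / 0.404625 = 103.490625 / 0.404625 ≈ 255.77.

z_23 = 255.77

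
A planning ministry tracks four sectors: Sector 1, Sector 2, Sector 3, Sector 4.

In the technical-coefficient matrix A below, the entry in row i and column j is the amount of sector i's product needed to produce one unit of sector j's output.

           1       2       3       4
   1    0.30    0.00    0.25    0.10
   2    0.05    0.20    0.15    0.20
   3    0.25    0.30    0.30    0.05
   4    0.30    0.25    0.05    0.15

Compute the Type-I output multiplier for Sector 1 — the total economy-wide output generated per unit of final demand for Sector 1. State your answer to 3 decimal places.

m_1 = 4.260

I − A =
  [   0.70     0.00    -0.25    -0.10]
  [  -0.05     0.80    -0.15    -0.20]
  [  -0.25    -0.30     0.70    -0.05]
  [  -0.30    -0.25    -0.05     0.85]
Compute the cofactors C_ij = (−1)^(i+j)·(3×3 minor ij) of I−A; the adjugate is their transpose:
adj(I−A) = Cᵀ =
  [ 0.395875   0.085875   0.165250   0.076500]
  [ 0.108250   0.335625   0.117625   0.098625]
  [ 0.200875   0.184500   0.415750   0.091500]
  [ 0.183375   0.139875   0.117375   0.306750]
det(I−A) = Σ_j (I−A)_1j·C_1j = (0.70)(0.395875) + (0.00)(0.108250) + (-0.25)(0.200875) + (-0.10)(0.183375) = 0.20855625
(I − A)⁻¹ = adj(I−A) / det(I−A) ≈
  [   1.8982     0.4118     0.7924     0.3668]
  [   0.5190     1.6093     0.5640     0.4729]
  [   0.9632     0.8847     1.9935     0.4387]
  [   0.8793     0.6707     0.5628     1.4708]
The output multiplier for sector j is the column-j sum of the Leontief inverse (I − A)⁻¹ = adj(I−A) / det(I−A).
Column 1 of adj(I−A): (0.395875, 0.108250, 0.200875, 0.183375); det(I−A) = 0.20855625.
m_1 = (0.395875 + 0.108250 + 0.200875 + 0.183375) / 0.20855625 = 0.888375 / 0.20855625 ≈ 4.260.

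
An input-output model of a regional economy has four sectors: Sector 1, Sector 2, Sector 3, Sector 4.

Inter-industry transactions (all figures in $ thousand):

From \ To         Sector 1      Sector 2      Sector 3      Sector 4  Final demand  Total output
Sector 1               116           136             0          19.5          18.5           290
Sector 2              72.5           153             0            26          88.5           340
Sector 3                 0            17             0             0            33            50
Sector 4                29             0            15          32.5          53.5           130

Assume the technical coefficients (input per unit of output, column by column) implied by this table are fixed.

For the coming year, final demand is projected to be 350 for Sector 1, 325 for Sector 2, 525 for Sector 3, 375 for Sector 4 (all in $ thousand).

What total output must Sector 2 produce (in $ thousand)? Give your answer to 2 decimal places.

Technical coefficients a_ij = z_ij / X_j:
  a_11 = 116/290 = 0.40, a_21 = 72.5/290 = 0.25, a_31 = 0/290 = 0.00, a_41 = 29/290 = 0.10
  a_12 = 136/340 = 0.40, a_22 = 153/340 = 0.45, a_32 = 17/340 = 0.05, a_42 = 0/340 = 0.00
  a_13 = 0/50 = 0.00, a_23 = 0/50 = 0.00, a_33 = 0/50 = 0.00, a_43 = 15/50 = 0.30
  a_14 = 19.5/130 = 0.15, a_24 = 26/130 = 0.20, a_34 = 0/130 = 0.00, a_44 = 32.5/130 = 0.25
I − A =
  [   0.60    -0.40     0.00    -0.15]
  [  -0.25     0.55     0.00    -0.20]
  [   0.00    -0.05     1.00     0.00]
  [  -0.10     0.00    -0.30     0.75]
Compute the cofactors C_ij = (−1)^(i+j)·(3×3 minor ij) of I−A; the adjugate is their transpose:
adj(I−A) = Cᵀ =
  [ 0.409500   0.302250   0.048750   0.162500]
  [ 0.207500   0.435000   0.047250   0.157500]
  [ 0.010375   0.021750   0.156250   0.007875]
  [ 0.058750   0.049000   0.069000   0.230000]
det(I−A) = Σ_j (I−A)_1j·C_1j = (0.60)(0.409500) + (-0.40)(0.207500) + (0.00)(0.010375) + (-0.15)(0.058750) = 0.1538875
(I − A)⁻¹ = adj(I−A) / det(I−A) ≈
  [   2.6610     1.9641     0.3168     1.0560]
  [   1.3484     2.8267     0.3070     1.0235]
  [   0.0674     0.1413     1.0154     0.0512]
  [   0.3818     0.3184     0.4484     1.4946]
x = (I − A)⁻¹ d = adj(I−A)·d / det(I−A), with det(I−A) = 0.1538875:
  x_1 = (0.409500·350 + 0.302250·325 + 0.048750·525 + 0.162500·375) / 0.1538875 = 328.0875 / 0.1538875 ≈ 2132.00
  x_2 = (0.207500·350 + 0.435000·325 + 0.047250·525 + 0.157500·375) / 0.1538875 = 297.86875 / 0.1538875 ≈ 1935.63
  x_3 = (0.010375·350 + 0.021750·325 + 0.156250·525 + 0.007875·375) / 0.1538875 = 95.684375 / 0.1538875 ≈ 621.78
  x_4 = (0.058750·350 + 0.049000·325 + 0.069000·525 + 0.230000·375) / 0.1538875 = 158.9625 / 0.1538875 ≈ 1032.98

x_2 = 1935.63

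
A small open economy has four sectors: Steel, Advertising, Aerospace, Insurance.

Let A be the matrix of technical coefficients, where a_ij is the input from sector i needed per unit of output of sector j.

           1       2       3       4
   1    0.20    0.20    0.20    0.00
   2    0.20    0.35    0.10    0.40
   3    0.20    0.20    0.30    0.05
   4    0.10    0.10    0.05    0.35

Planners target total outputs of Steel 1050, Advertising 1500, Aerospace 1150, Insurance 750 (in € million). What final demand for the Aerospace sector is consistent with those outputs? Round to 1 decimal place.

d_3 = 257.5

I − A =
  [   0.80    -0.20    -0.20     0.00]
  [  -0.20     0.65    -0.10    -0.40]
  [  -0.20    -0.20     0.70    -0.05]
  [  -0.10    -0.10    -0.05     0.65]
d = (I − A) x:
  d_1 = (+0.80)·1050 + (-0.20)·1500 + (-0.20)·1150 + (+0.00)·750 = 310.0
  d_2 = (-0.20)·1050 + (+0.65)·1500 + (-0.10)·1150 + (-0.40)·750 = 350.0
  d_3 = (-0.20)·1050 + (-0.20)·1500 + (+0.70)·1150 + (-0.05)·750 = 257.5
  d_4 = (-0.10)·1050 + (-0.10)·1500 + (-0.05)·1150 + (+0.65)·750 = 175.0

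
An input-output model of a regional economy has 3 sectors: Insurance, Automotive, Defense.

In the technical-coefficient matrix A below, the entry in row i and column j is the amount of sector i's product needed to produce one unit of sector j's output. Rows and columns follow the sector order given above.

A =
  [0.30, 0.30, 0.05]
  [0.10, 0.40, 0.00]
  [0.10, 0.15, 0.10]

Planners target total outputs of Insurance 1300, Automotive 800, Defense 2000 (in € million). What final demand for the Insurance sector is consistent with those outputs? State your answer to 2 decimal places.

I − A =
  [   0.70    -0.30    -0.05]
  [  -0.10     0.60     0.00]
  [  -0.10    -0.15     0.90]
d = (I − A) x:
  d_I = (+0.70)·1300 + (-0.30)·800 + (-0.05)·2000 = 570.00
  d_A = (-0.10)·1300 + (+0.60)·800 + (+0.00)·2000 = 350.00
  d_D = (-0.10)·1300 + (-0.15)·800 + (+0.90)·2000 = 1550.00

d_I = 570.00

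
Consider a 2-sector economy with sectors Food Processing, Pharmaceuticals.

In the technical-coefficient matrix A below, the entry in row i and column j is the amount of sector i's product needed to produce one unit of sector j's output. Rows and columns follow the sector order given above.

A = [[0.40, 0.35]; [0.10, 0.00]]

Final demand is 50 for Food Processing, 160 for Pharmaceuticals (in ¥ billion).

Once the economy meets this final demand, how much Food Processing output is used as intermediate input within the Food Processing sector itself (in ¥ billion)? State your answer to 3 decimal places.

z_FF = 75.044

I − A =
  [   0.60    -0.35]
  [  -0.10     1.00]
det(I−A) = (0.60)(1.00) − (-0.35)(-0.10) = 0.5650
adj(I−A) = [[1.00, 0.35], [0.10, 0.60]]
(I − A)⁻¹ = adj(I−A) / det(I−A) ≈
  [   1.7699     0.6195]
  [   0.1770     1.0619]
First solve x = (I − A)⁻¹ d = adj(I−A)·d / det(I−A); in particular x_F = (1.00·50 + 0.35·160) / 0.5650 = 106.00 / 0.5650 ≈ 187.61062.
Intermediate flow from F to F: z_FF = a_FF · x_F = 0.40 × 106.00 / 0.5650 = 42.40 / 0.5650 ≈ 75.044.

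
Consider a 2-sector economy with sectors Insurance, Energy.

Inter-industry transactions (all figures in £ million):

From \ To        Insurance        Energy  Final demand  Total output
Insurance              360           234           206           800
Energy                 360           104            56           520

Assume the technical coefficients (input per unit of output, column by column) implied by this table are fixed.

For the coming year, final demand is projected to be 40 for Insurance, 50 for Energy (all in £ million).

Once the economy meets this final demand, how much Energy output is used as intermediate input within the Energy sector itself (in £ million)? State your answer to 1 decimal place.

Technical coefficients a_ij = z_ij / X_j:
  a_II = 360/800 = 0.45, a_EI = 360/800 = 0.45
  a_IE = 234/520 = 0.45, a_EE = 104/520 = 0.20
I − A =
  [   0.55    -0.45]
  [  -0.45     0.80]
det(I−A) = (0.55)(0.80) − (-0.45)(-0.45) = 0.2375
adj(I−A) = [[0.80, 0.45], [0.45, 0.55]]
(I − A)⁻¹ = adj(I−A) / det(I−A) ≈
  [   3.3684     1.8947]
  [   1.8947     2.3158]
First solve x = (I − A)⁻¹ d = adj(I−A)·d / det(I−A); in particular x_E = (0.45·40 + 0.55·50) / 0.2375 = 45.50 / 0.2375 ≈ 191.579.
Intermediate flow from E to E: z_EE = a_EE · x_E = 0.20 × 45.50 / 0.2375 = 9.10 / 0.2375 ≈ 38.3.

z_EE = 38.3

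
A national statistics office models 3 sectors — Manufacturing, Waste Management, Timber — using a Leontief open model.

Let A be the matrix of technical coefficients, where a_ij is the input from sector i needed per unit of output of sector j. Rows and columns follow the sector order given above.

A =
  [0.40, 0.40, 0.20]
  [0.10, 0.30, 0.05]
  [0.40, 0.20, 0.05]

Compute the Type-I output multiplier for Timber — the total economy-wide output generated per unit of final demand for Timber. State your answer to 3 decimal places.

m_3 = 2.056

I − A =
  [   0.60    -0.40    -0.20]
  [  -0.10     0.70    -0.05]
  [  -0.40    -0.20     0.95]
Cofactors of I−A, C_ij = (−1)^(i+j)·(minor ij) (rows/columns in the sector order above):
  C_11 = (0.70)(0.95) − (-0.05)(-0.20) = 0.6550
  C_12 = −[(-0.10)(0.95) − (-0.05)(-0.40)] = 0.1150
  C_13 = (-0.10)(-0.20) − (0.70)(-0.40) = 0.3000
  C_21 = −[(-0.40)(0.95) − (-0.20)(-0.20)] = 0.4200
  C_22 = (0.60)(0.95) − (-0.20)(-0.40) = 0.4900
  C_23 = −[(0.60)(-0.20) − (-0.40)(-0.40)] = 0.2800
  C_31 = (-0.40)(-0.05) − (-0.20)(0.70) = 0.1600
  C_32 = −[(0.60)(-0.05) − (-0.20)(-0.10)] = 0.0500
  C_33 = (0.60)(0.70) − (-0.40)(-0.10) = 0.3800
det(I−A) = Σ_j (I−A)_1j·C_1j = (0.60)(0.6550) + (-0.40)(0.1150) + (-0.20)(0.3000) = 0.2870
adj(I−A) = Cᵀ =
  [ 0.6550   0.4200   0.1600]
  [ 0.1150   0.4900   0.0500]
  [ 0.3000   0.2800   0.3800]
(I − A)⁻¹ = adj(I−A) / det(I−A) ≈
  [   2.2822     1.4634     0.5575]
  [   0.4007     1.7073     0.1742]
  [   1.0453     0.9756     1.3240]
The output multiplier for sector j is the column-j sum of the Leontief inverse (I − A)⁻¹ = adj(I−A) / det(I−A).
Column 3 of adj(I−A): (0.1600, 0.0500, 0.3800); det(I−A) = 0.2870.
m_3 = (0.1600 + 0.0500 + 0.3800) / 0.2870 = 0.59 / 0.2870 ≈ 2.056.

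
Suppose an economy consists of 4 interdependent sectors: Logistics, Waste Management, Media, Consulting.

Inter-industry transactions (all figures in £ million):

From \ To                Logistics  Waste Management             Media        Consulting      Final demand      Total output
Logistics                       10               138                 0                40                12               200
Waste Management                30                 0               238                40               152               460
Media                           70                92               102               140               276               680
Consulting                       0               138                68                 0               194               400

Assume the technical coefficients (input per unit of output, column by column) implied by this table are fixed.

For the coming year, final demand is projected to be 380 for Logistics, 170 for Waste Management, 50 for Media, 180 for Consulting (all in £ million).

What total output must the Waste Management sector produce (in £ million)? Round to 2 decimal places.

x_W = 503.66

Technical coefficients a_ij = z_ij / X_j:
  a_LL = 10/200 = 0.05, a_WL = 30/200 = 0.15, a_ML = 70/200 = 0.35, a_CL = 0/200 = 0.00
  a_LW = 138/460 = 0.30, a_WW = 0/460 = 0.00, a_MW = 92/460 = 0.20, a_CW = 138/460 = 0.30
  a_LM = 0/680 = 0.00, a_WM = 238/680 = 0.35, a_MM = 102/680 = 0.15, a_CM = 68/680 = 0.10
  a_LC = 40/400 = 0.10, a_WC = 40/400 = 0.10, a_MC = 140/400 = 0.35, a_CC = 0/400 = 0.00
I − A =
  [   0.95    -0.30     0.00    -0.10]
  [  -0.15     1.00    -0.35    -0.10]
  [  -0.35    -0.20     0.85    -0.35]
  [   0.00    -0.30    -0.10     1.00]
Compute the cofactors C_ij = (−1)^(i+j)·(3×3 minor ij) of I−A; the adjugate is their transpose:
adj(I−A) = Cᵀ =
  [ 0.680750   0.272000   0.128500   0.140250]
  [ 0.248250   0.770750   0.343500   0.222125]
  [ 0.385250   0.405250   0.872000   0.384250]
  [ 0.113000   0.271750   0.190250   0.666000]
det(I−A) = Σ_j (I−A)_1j·C_1j = (0.95)(0.680750) + (-0.30)(0.248250) + (0.00)(0.385250) + (-0.10)(0.113000) = 0.5609375
(I − A)⁻¹ = adj(I−A) / det(I−A) ≈
  [   1.2136     0.4849     0.2291     0.2500]
  [   0.4426     1.3740     0.6124     0.3960]
  [   0.6868     0.7225     1.5545     0.6850]
  [   0.2014     0.4845     0.3392     1.1873]
x = (I − A)⁻¹ d = adj(I−A)·d / det(I−A), with det(I−A) = 0.5609375:
  x_L = (0.680750·380 + 0.272000·170 + 0.128500·50 + 0.140250·180) / 0.5609375 = 336.595 / 0.5609375 ≈ 600.06
  x_W = (0.248250·380 + 0.770750·170 + 0.343500·50 + 0.222125·180) / 0.5609375 = 282.52 / 0.5609375 ≈ 503.66
  x_M = (0.385250·380 + 0.405250·170 + 0.872000·50 + 0.384250·180) / 0.5609375 = 328.0525 / 0.5609375 ≈ 584.83
  x_C = (0.113000·380 + 0.271750·170 + 0.190250·50 + 0.666000·180) / 0.5609375 = 218.53 / 0.5609375 ≈ 389.58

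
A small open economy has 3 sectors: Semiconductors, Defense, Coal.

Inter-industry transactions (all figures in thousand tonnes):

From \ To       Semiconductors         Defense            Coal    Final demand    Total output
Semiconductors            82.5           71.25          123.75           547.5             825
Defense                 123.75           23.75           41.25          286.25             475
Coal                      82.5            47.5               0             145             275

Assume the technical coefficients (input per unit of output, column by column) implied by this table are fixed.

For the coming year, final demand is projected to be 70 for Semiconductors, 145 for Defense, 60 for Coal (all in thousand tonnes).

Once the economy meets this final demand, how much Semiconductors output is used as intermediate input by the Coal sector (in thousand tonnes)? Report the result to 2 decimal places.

Technical coefficients a_ij = z_ij / X_j:
  a_SS = 82.5/825 = 0.10, a_DS = 123.75/825 = 0.15, a_CS = 82.5/825 = 0.10
  a_SD = 71.25/475 = 0.15, a_DD = 23.75/475 = 0.05, a_CD = 47.5/475 = 0.10
  a_SC = 123.75/275 = 0.45, a_DC = 41.25/275 = 0.15, a_CC = 0/275 = 0.00
I − A =
  [   0.90    -0.15    -0.45]
  [  -0.15     0.95    -0.15]
  [  -0.10    -0.10     1.00]
Cofactors of I−A, C_ij = (−1)^(i+j)·(minor ij) (rows/columns in the sector order above):
  C_11 = (0.95)(1.00) − (-0.15)(-0.10) = 0.9350
  C_12 = −[(-0.15)(1.00) − (-0.15)(-0.10)] = 0.1650
  C_13 = (-0.15)(-0.10) − (0.95)(-0.10) = 0.1100
  C_21 = −[(-0.15)(1.00) − (-0.45)(-0.10)] = 0.1950
  C_22 = (0.90)(1.00) − (-0.45)(-0.10) = 0.8550
  C_23 = −[(0.90)(-0.10) − (-0.15)(-0.10)] = 0.1050
  C_31 = (-0.15)(-0.15) − (-0.45)(0.95) = 0.4500
  C_32 = −[(0.90)(-0.15) − (-0.45)(-0.15)] = 0.2025
  C_33 = (0.90)(0.95) − (-0.15)(-0.15) = 0.8325
det(I−A) = Σ_j (I−A)_1j·C_1j = (0.90)(0.9350) + (-0.15)(0.1650) + (-0.45)(0.1100) = 0.76725
adj(I−A) = Cᵀ =
  [ 0.9350   0.1950   0.4500]
  [ 0.1650   0.8550   0.2025]
  [ 0.1100   0.1050   0.8325]
(I − A)⁻¹ = adj(I−A) / det(I−A) ≈
  [   1.2186     0.2542     0.5865]
  [   0.2151     1.1144     0.2639]
  [   0.1434     0.1369     1.0850]
First solve x = (I − A)⁻¹ d = adj(I−A)·d / det(I−A); in particular x_C = (0.1100·70 + 0.1050·145 + 0.8325·60) / 0.76725 = 72.875 / 0.76725 ≈ 94.9821.
Intermediate flow from S to C: z_SC = a_SC · x_C = 0.45 × 72.875 / 0.76725 = 32.79375 / 0.76725 ≈ 42.74.

z_SC = 42.74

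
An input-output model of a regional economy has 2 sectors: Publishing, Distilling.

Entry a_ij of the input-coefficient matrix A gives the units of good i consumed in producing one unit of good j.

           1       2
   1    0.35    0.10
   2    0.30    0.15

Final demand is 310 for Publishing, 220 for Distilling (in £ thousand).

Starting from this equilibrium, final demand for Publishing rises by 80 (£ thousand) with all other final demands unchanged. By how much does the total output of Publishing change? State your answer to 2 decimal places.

Δx_1 = 130.14

I − A =
  [   0.65    -0.10]
  [  -0.30     0.85]
det(I−A) = (0.65)(0.85) − (-0.10)(-0.30) = 0.5225
adj(I−A) = [[0.85, 0.10], [0.30, 0.65]]
(I − A)⁻¹ = adj(I−A) / det(I−A) ≈
  [   1.6268     0.1914]
  [   0.5742     1.2440]
Δx = (I − A)⁻¹ Δd with Δd having +80 in the Publishing component and 0 elsewhere.
So Δx_1 = L_11 · (+80), where L_11 = adj(I−A)_11 / det(I−A) = 0.85 / 0.5225.
Δx_1 = 0.85 × (+80) / 0.5225 = 68.00 / 0.5225 ≈ 130.14.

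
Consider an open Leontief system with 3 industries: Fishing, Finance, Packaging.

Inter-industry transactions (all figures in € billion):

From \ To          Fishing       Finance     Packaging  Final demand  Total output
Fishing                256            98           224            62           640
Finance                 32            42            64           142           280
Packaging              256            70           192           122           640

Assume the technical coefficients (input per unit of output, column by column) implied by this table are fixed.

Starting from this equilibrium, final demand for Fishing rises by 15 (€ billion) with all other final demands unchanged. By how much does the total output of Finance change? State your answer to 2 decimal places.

Technical coefficients a_ij = z_ij / X_j:
  a_11 = 256/640 = 0.40, a_21 = 32/640 = 0.05, a_31 = 256/640 = 0.40
  a_12 = 98/280 = 0.35, a_22 = 42/280 = 0.15, a_32 = 70/280 = 0.25
  a_13 = 224/640 = 0.35, a_23 = 64/640 = 0.10, a_33 = 192/640 = 0.30
I − A =
  [   0.60    -0.35    -0.35]
  [  -0.05     0.85    -0.10]
  [  -0.40    -0.25     0.70]
Cofactors of I−A, C_ij = (−1)^(i+j)·(minor ij) (rows/columns in the sector order above):
  C_11 = (0.85)(0.70) − (-0.10)(-0.25) = 0.5700
  C_12 = −[(-0.05)(0.70) − (-0.10)(-0.40)] = 0.0750
  C_13 = (-0.05)(-0.25) − (0.85)(-0.40) = 0.3525
  C_21 = −[(-0.35)(0.70) − (-0.35)(-0.25)] = 0.3325
  C_22 = (0.60)(0.70) − (-0.35)(-0.40) = 0.2800
  C_23 = −[(0.60)(-0.25) − (-0.35)(-0.40)] = 0.2900
  C_31 = (-0.35)(-0.10) − (-0.35)(0.85) = 0.3325
  C_32 = −[(0.60)(-0.10) − (-0.35)(-0.05)] = 0.0775
  C_33 = (0.60)(0.85) − (-0.35)(-0.05) = 0.4925
det(I−A) = Σ_j (I−A)_1j·C_1j = (0.60)(0.5700) + (-0.35)(0.0750) + (-0.35)(0.3525) = 0.192375
adj(I−A) = Cᵀ =
  [ 0.5700   0.3325   0.3325]
  [ 0.0750   0.2800   0.0775]
  [ 0.3525   0.2900   0.4925]
(I − A)⁻¹ = adj(I−A) / det(I−A) ≈
  [   2.9630     1.7284     1.7284]
  [   0.3899     1.4555     0.4029]
  [   1.8324     1.5075     2.5601]
Δx = (I − A)⁻¹ Δd with Δd having +15 in the Fishing component and 0 elsewhere.
So Δx_2 = L_21 · (+15), where L_21 = adj(I−A)_21 / det(I−A) = 0.0750 / 0.192375.
Δx_2 = 0.0750 × (+15) / 0.192375 = 1.125 / 0.192375 ≈ 5.85.

Δx_2 = 5.85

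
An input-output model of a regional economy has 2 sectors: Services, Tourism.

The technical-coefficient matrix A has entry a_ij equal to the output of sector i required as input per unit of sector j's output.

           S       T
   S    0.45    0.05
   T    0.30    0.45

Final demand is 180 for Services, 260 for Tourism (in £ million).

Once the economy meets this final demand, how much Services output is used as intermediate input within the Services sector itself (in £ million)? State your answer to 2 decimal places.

I − A =
  [   0.55    -0.05]
  [  -0.30     0.55]
det(I−A) = (0.55)(0.55) − (-0.05)(-0.30) = 0.2875
adj(I−A) = [[0.55, 0.05], [0.30, 0.55]]
(I − A)⁻¹ = adj(I−A) / det(I−A) ≈
  [   1.9130     0.1739]
  [   1.0435     1.9130]
First solve x = (I − A)⁻¹ d = adj(I−A)·d / det(I−A); in particular x_S = (0.55·180 + 0.05·260) / 0.2875 = 112.00 / 0.2875 ≈ 389.5652.
Intermediate flow from S to S: z_SS = a_SS · x_S = 0.45 × 112.00 / 0.2875 = 50.40 / 0.2875 ≈ 175.30.

z_SS = 175.30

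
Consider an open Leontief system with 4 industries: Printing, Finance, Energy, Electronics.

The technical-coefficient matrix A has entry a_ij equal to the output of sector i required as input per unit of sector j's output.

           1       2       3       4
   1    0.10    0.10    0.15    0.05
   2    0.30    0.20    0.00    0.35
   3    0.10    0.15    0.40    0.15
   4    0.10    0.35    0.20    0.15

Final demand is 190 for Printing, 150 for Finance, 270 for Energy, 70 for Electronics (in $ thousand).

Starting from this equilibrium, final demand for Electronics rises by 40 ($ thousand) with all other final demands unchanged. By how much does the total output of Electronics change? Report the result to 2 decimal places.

I − A =
  [   0.90    -0.10    -0.15    -0.05]
  [  -0.30     0.80     0.00    -0.35]
  [  -0.10    -0.15     0.60    -0.15]
  [  -0.10    -0.35    -0.20     0.85]
Compute the cofactors C_ij = (−1)^(i+j)·(3×3 minor ij) of I−A; the adjugate is their transpose:
adj(I−A) = Cᵀ =
  [ 0.300000   0.087000   0.098625   0.070875]
  [ 0.172000   0.413000   0.109500   0.199500]
  [ 0.127000   0.173000   0.463500   0.160500]
  [ 0.136000   0.221000   0.165750   0.395250]
det(I−A) = Σ_j (I−A)_1j·C_1j = (0.90)(0.300000) + (-0.10)(0.172000) + (-0.15)(0.127000) + (-0.05)(0.136000) = 0.22695
(I − A)⁻¹ = adj(I−A) / det(I−A) ≈
  [   1.3219     0.3833     0.4346     0.3123]
  [   0.7579     1.8198     0.4825     0.8790]
  [   0.5596     0.7623     2.0423     0.7072]
  [   0.5993     0.9738     0.7303     1.7416]
Δx = (I − A)⁻¹ Δd with Δd having +40 in the Electronics component and 0 elsewhere.
So Δx_4 = L_44 · (+40), where L_44 = adj(I−A)_44 / det(I−A) = 0.395250 / 0.22695.
Δx_4 = 0.395250 × (+40) / 0.22695 = 15.81 / 0.22695 ≈ 69.66.

Δx_4 = 69.66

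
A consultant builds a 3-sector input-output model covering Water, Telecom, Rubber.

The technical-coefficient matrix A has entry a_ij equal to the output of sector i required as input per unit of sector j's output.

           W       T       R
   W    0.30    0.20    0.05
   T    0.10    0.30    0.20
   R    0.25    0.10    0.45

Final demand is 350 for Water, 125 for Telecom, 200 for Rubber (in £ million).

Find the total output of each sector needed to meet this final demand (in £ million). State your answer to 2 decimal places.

I − A =
  [   0.70    -0.20    -0.05]
  [  -0.10     0.70    -0.20]
  [  -0.25    -0.10     0.55]
Cofactors of I−A, C_ij = (−1)^(i+j)·(minor ij) (rows/columns in the sector order above):
  C_11 = (0.70)(0.55) − (-0.20)(-0.10) = 0.3650
  C_12 = −[(-0.10)(0.55) − (-0.20)(-0.25)] = 0.1050
  C_13 = (-0.10)(-0.10) − (0.70)(-0.25) = 0.1850
  C_21 = −[(-0.20)(0.55) − (-0.05)(-0.10)] = 0.1150
  C_22 = (0.70)(0.55) − (-0.05)(-0.25) = 0.3725
  C_23 = −[(0.70)(-0.10) − (-0.20)(-0.25)] = 0.1200
  C_31 = (-0.20)(-0.20) − (-0.05)(0.70) = 0.0750
  C_32 = −[(0.70)(-0.20) − (-0.05)(-0.10)] = 0.1450
  C_33 = (0.70)(0.70) − (-0.20)(-0.10) = 0.4700
det(I−A) = Σ_j (I−A)_1j·C_1j = (0.70)(0.3650) + (-0.20)(0.1050) + (-0.05)(0.1850) = 0.22525
adj(I−A) = Cᵀ =
  [ 0.3650   0.1150   0.0750]
  [ 0.1050   0.3725   0.1450]
  [ 0.1850   0.1200   0.4700]
(I − A)⁻¹ = adj(I−A) / det(I−A) ≈
  [   1.6204     0.5105     0.3330]
  [   0.4661     1.6537     0.6437]
  [   0.8213     0.5327     2.0866]
x = (I − A)⁻¹ d = adj(I−A)·d / det(I−A), with det(I−A) = 0.22525:
  x_W = (0.3650·350 + 0.1150·125 + 0.0750·200) / 0.22525 = 157.125 / 0.22525 ≈ 697.56
  x_T = (0.1050·350 + 0.3725·125 + 0.1450·200) / 0.22525 = 112.3125 / 0.22525 ≈ 498.61
  x_R = (0.1850·350 + 0.1200·125 + 0.4700·200) / 0.22525 = 173.75 / 0.22525 ≈ 771.37

x_W = 697.56, x_T = 498.61, x_R = 771.37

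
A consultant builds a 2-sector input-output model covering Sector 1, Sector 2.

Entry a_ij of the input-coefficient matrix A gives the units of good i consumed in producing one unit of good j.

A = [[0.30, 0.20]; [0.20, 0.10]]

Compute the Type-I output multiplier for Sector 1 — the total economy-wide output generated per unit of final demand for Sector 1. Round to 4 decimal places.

I − A =
  [   0.70    -0.20]
  [  -0.20     0.90]
det(I−A) = (0.70)(0.90) − (-0.20)(-0.20) = 0.5900
adj(I−A) = [[0.90, 0.20], [0.20, 0.70]]
(I − A)⁻¹ = adj(I−A) / det(I−A) ≈
  [   1.52542     0.33898]
  [   0.33898     1.18644]
The output multiplier for sector j is the column-j sum of the Leontief inverse (I − A)⁻¹ = adj(I−A) / det(I−A).
Column 1 of adj(I−A): (0.90, 0.20); det(I−A) = 0.5900.
m_1 = (0.90 + 0.20) / 0.5900 = 1.10 / 0.5900 ≈ 1.8644.

m_1 = 1.8644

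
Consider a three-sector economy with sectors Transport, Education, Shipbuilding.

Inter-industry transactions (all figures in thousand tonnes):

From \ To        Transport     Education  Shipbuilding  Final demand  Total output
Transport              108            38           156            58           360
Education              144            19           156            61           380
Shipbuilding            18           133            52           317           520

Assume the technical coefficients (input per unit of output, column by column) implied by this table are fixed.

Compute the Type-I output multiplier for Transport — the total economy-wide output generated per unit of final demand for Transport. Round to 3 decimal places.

Technical coefficients a_ij = z_ij / X_j:
  a_TT = 108/360 = 0.30, a_ET = 144/360 = 0.40, a_ST = 18/360 = 0.05
  a_TE = 38/380 = 0.10, a_EE = 19/380 = 0.05, a_SE = 133/380 = 0.35
  a_TS = 156/520 = 0.30, a_ES = 156/520 = 0.30, a_SS = 52/520 = 0.10
I − A =
  [   0.70    -0.10    -0.30]
  [  -0.40     0.95    -0.30]
  [  -0.05    -0.35     0.90]
Cofactors of I−A, C_ij = (−1)^(i+j)·(minor ij) (rows/columns in the sector order above):
  C_11 = (0.95)(0.90) − (-0.30)(-0.35) = 0.7500
  C_12 = −[(-0.40)(0.90) − (-0.30)(-0.05)] = 0.3750
  C_13 = (-0.40)(-0.35) − (0.95)(-0.05) = 0.1875
  C_21 = −[(-0.10)(0.90) − (-0.30)(-0.35)] = 0.1950
  C_22 = (0.70)(0.90) − (-0.30)(-0.05) = 0.6150
  C_23 = −[(0.70)(-0.35) − (-0.10)(-0.05)] = 0.2500
  C_31 = (-0.10)(-0.30) − (-0.30)(0.95) = 0.3150
  C_32 = −[(0.70)(-0.30) − (-0.30)(-0.40)] = 0.3300
  C_33 = (0.70)(0.95) − (-0.10)(-0.40) = 0.6250
det(I−A) = Σ_j (I−A)_1j·C_1j = (0.70)(0.7500) + (-0.10)(0.3750) + (-0.30)(0.1875) = 0.43125
adj(I−A) = Cᵀ =
  [ 0.7500   0.1950   0.3150]
  [ 0.3750   0.6150   0.3300]
  [ 0.1875   0.2500   0.6250]
(I − A)⁻¹ = adj(I−A) / det(I−A) ≈
  [   1.7391     0.4522     0.7304]
  [   0.8696     1.4261     0.7652]
  [   0.4348     0.5797     1.4493]
The output multiplier for sector j is the column-j sum of the Leontief inverse (I − A)⁻¹ = adj(I−A) / det(I−A).
Column T of adj(I−A): (0.7500, 0.3750, 0.1875); det(I−A) = 0.43125.
m_T = (0.7500 + 0.3750 + 0.1875) / 0.43125 = 1.3125 / 0.43125 ≈ 3.043.

m_T = 3.043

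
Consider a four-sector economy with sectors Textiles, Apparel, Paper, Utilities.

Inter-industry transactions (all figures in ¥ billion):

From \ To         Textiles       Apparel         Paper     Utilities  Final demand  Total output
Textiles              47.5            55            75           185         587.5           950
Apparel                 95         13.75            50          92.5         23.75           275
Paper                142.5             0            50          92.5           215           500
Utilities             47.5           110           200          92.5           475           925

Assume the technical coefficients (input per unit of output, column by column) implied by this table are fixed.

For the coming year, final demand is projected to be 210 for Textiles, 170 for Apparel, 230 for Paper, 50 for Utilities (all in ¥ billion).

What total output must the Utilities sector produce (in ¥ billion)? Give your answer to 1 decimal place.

Technical coefficients a_ij = z_ij / X_j:
  a_11 = 47.5/950 = 0.05, a_21 = 95/950 = 0.10, a_31 = 142.5/950 = 0.15, a_41 = 47.5/950 = 0.05
  a_12 = 55/275 = 0.20, a_22 = 13.75/275 = 0.05, a_32 = 0/275 = 0.00, a_42 = 110/275 = 0.40
  a_13 = 75/500 = 0.15, a_23 = 50/500 = 0.10, a_33 = 50/500 = 0.10, a_43 = 200/500 = 0.40
  a_14 = 185/925 = 0.20, a_24 = 92.5/925 = 0.10, a_34 = 92.5/925 = 0.10, a_44 = 92.5/925 = 0.10
I − A =
  [   0.95    -0.20    -0.15    -0.20]
  [  -0.10     0.95    -0.10    -0.10]
  [  -0.15     0.00     0.90    -0.10]
  [  -0.05    -0.40    -0.40     0.90]
Compute the cofactors C_ij = (−1)^(i+j)·(3×3 minor ij) of I−A; the adjugate is their transpose:
adj(I−A) = Cᵀ =
  [ 0.691500   0.232000   0.232250   0.205250]
  [ 0.101500   0.689500   0.144750   0.115250]
  [ 0.131000   0.078000   0.737750   0.119750]
  [ 0.141750   0.354000   0.405125   0.769875]
det(I−A) = Σ_j (I−A)_1j·C_1j = (0.95)(0.691500) + (-0.20)(0.101500) + (-0.15)(0.131000) + (-0.20)(0.141750) = 0.588625
(I − A)⁻¹ = adj(I−A) / det(I−A) ≈
  [   1.1748     0.3941     0.3946     0.3487]
  [   0.1724     1.1714     0.2459     0.1958]
  [   0.2226     0.1325     1.2533     0.2034]
  [   0.2408     0.6014     0.6883     1.3079]
x = (I − A)⁻¹ d = adj(I−A)·d / det(I−A), with det(I−A) = 0.588625:
  x_1 = (0.691500·210 + 0.232000·170 + 0.232250·230 + 0.205250·50) / 0.588625 = 248.335 / 0.588625 ≈ 421.9
  x_2 = (0.101500·210 + 0.689500·170 + 0.144750·230 + 0.115250·50) / 0.588625 = 177.585 / 0.588625 ≈ 301.7
  x_3 = (0.131000·210 + 0.078000·170 + 0.737750·230 + 0.119750·50) / 0.588625 = 216.44 / 0.588625 ≈ 367.7
  x_4 = (0.141750·210 + 0.354000·170 + 0.405125·230 + 0.769875·50) / 0.588625 = 221.62 / 0.588625 ≈ 376.5

x_4 = 376.5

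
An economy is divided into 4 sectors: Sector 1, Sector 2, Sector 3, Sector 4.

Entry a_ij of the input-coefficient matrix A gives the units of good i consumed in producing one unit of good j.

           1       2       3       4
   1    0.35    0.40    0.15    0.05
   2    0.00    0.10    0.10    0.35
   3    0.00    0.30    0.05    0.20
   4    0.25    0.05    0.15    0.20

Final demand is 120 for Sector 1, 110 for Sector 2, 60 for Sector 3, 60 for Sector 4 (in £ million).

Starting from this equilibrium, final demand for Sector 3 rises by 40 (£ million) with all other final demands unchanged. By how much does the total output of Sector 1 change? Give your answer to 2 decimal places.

I − A =
  [   0.65    -0.40    -0.15    -0.05]
  [   0.00     0.90    -0.10    -0.35]
  [   0.00    -0.30     0.95    -0.20]
  [  -0.25    -0.05    -0.15     0.80]
Compute the cofactors C_ij = (−1)^(i+j)·(3×3 minor ij) of I−A; the adjugate is their transpose:
adj(I−A) = Cᵀ =
  [ 0.599625   0.334125   0.165375   0.225000]
  [ 0.088125   0.455125   0.098000   0.229125]
  [ 0.071250   0.178750   0.410375   0.185250]
  [ 0.206250   0.166375   0.134750   0.536250]
det(I−A) = Σ_j (I−A)_1j·C_1j = (0.65)(0.599625) + (-0.40)(0.088125) + (-0.15)(0.071250) + (-0.05)(0.206250) = 0.33350625
(I − A)⁻¹ = adj(I−A) / det(I−A) ≈
  [   1.7979     1.0019     0.4959     0.6747]
  [   0.2642     1.3647     0.2938     0.6870]
  [   0.2136     0.5360     1.2305     0.5555]
  [   0.6184     0.4989     0.4040     1.6079]
Δx = (I − A)⁻¹ Δd with Δd having +40 in the Sector 3 component and 0 elsewhere.
So Δx_1 = L_13 · (+40), where L_13 = adj(I−A)_13 / det(I−A) = 0.165375 / 0.33350625.
Δx_1 = 0.165375 × (+40) / 0.33350625 = 6.615 / 0.33350625 ≈ 19.83.

Δx_1 = 19.83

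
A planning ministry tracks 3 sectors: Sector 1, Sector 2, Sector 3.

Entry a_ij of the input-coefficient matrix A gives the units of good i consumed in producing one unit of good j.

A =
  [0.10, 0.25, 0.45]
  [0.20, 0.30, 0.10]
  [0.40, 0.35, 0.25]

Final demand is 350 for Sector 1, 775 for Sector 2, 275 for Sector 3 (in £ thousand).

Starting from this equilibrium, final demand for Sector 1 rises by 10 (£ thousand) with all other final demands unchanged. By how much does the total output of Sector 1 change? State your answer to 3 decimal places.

Δx_1 = 20.763

I − A =
  [   0.90    -0.25    -0.45]
  [  -0.20     0.70    -0.10]
  [  -0.40    -0.35     0.75]
Cofactors of I−A, C_ij = (−1)^(i+j)·(minor ij) (rows/columns in the sector order above):
  C_11 = (0.70)(0.75) − (-0.10)(-0.35) = 0.4900
  C_12 = −[(-0.20)(0.75) − (-0.10)(-0.40)] = 0.1900
  C_13 = (-0.20)(-0.35) − (0.70)(-0.40) = 0.3500
  C_21 = −[(-0.25)(0.75) − (-0.45)(-0.35)] = 0.3450
  C_22 = (0.90)(0.75) − (-0.45)(-0.40) = 0.4950
  C_23 = −[(0.90)(-0.35) − (-0.25)(-0.40)] = 0.4150
  C_31 = (-0.25)(-0.10) − (-0.45)(0.70) = 0.3400
  C_32 = −[(0.90)(-0.10) − (-0.45)(-0.20)] = 0.1800
  C_33 = (0.90)(0.70) − (-0.25)(-0.20) = 0.5800
det(I−A) = Σ_j (I−A)_1j·C_1j = (0.90)(0.4900) + (-0.25)(0.1900) + (-0.45)(0.3500) = 0.2360
adj(I−A) = Cᵀ =
  [ 0.4900   0.3450   0.3400]
  [ 0.1900   0.4950   0.1800]
  [ 0.3500   0.4150   0.5800]
(I − A)⁻¹ = adj(I−A) / det(I−A) ≈
  [   2.0763     1.4619     1.4407]
  [   0.8051     2.0975     0.7627]
  [   1.4831     1.7585     2.4576]
Δx = (I − A)⁻¹ Δd with Δd having +10 in the Sector 1 component and 0 elsewhere.
So Δx_1 = L_11 · (+10), where L_11 = adj(I−A)_11 / det(I−A) = 0.4900 / 0.2360.
Δx_1 = 0.4900 × (+10) / 0.2360 = 4.90 / 0.2360 ≈ 20.763.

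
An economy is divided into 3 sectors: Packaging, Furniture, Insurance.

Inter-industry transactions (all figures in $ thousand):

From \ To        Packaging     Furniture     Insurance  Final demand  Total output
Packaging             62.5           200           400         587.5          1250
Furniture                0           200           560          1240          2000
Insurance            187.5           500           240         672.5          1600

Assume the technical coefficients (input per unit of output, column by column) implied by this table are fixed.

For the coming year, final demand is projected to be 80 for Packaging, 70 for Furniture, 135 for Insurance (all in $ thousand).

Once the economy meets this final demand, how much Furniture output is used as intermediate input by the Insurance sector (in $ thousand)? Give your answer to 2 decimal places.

z_23 = 83.30

Technical coefficients a_ij = z_ij / X_j:
  a_11 = 62.5/1250 = 0.05, a_21 = 0/1250 = 0.00, a_31 = 187.5/1250 = 0.15
  a_12 = 200/2000 = 0.10, a_22 = 200/2000 = 0.10, a_32 = 500/2000 = 0.25
  a_13 = 400/1600 = 0.25, a_23 = 560/1600 = 0.35, a_33 = 240/1600 = 0.15
I − A =
  [   0.95    -0.10    -0.25]
  [   0.00     0.90    -0.35]
  [  -0.15    -0.25     0.85]
Cofactors of I−A, C_ij = (−1)^(i+j)·(minor ij) (rows/columns in the sector order above):
  C_11 = (0.90)(0.85) − (-0.35)(-0.25) = 0.6775
  C_12 = −[(0.00)(0.85) − (-0.35)(-0.15)] = 0.0525
  C_13 = (0.00)(-0.25) − (0.90)(-0.15) = 0.1350
  C_21 = −[(-0.10)(0.85) − (-0.25)(-0.25)] = 0.1475
  C_22 = (0.95)(0.85) − (-0.25)(-0.15) = 0.7700
  C_23 = −[(0.95)(-0.25) − (-0.10)(-0.15)] = 0.2525
  C_31 = (-0.10)(-0.35) − (-0.25)(0.90) = 0.2600
  C_32 = −[(0.95)(-0.35) − (-0.25)(0.00)] = 0.3325
  C_33 = (0.95)(0.90) − (-0.10)(0.00) = 0.8550
det(I−A) = Σ_j (I−A)_1j·C_1j = (0.95)(0.6775) + (-0.10)(0.0525) + (-0.25)(0.1350) = 0.604625
adj(I−A) = Cᵀ =
  [ 0.6775   0.1475   0.2600]
  [ 0.0525   0.7700   0.3325]
  [ 0.1350   0.2525   0.8550]
(I − A)⁻¹ = adj(I−A) / det(I−A) ≈
  [   1.1205     0.2440     0.4300]
  [   0.0868     1.2735     0.5499]
  [   0.2233     0.4176     1.4141]
First solve x = (I − A)⁻¹ d = adj(I−A)·d / det(I−A); in particular x_3 = (0.1350·80 + 0.2525·70 + 0.8550·135) / 0.604625 = 143.90 / 0.604625 ≈ 237.9988.
Intermediate flow from 2 to 3: z_23 = a_23 · x_3 = 0.35 × 143.90 / 0.604625 = 50.365 / 0.604625 ≈ 83.30.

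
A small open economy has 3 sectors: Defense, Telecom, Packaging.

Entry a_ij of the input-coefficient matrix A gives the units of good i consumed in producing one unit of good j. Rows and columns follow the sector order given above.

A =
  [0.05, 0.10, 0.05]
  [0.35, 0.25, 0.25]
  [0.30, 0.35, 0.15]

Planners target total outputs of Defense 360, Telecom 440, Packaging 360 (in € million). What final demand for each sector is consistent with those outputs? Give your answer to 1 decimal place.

d_1 = 280.0, d_2 = 114.0, d_3 = 44.0

I − A =
  [   0.95    -0.10    -0.05]
  [  -0.35     0.75    -0.25]
  [  -0.30    -0.35     0.85]
d = (I − A) x:
  d_1 = (+0.95)·360 + (-0.10)·440 + (-0.05)·360 = 280.0
  d_2 = (-0.35)·360 + (+0.75)·440 + (-0.25)·360 = 114.0
  d_3 = (-0.30)·360 + (-0.35)·440 + (+0.85)·360 = 44.0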